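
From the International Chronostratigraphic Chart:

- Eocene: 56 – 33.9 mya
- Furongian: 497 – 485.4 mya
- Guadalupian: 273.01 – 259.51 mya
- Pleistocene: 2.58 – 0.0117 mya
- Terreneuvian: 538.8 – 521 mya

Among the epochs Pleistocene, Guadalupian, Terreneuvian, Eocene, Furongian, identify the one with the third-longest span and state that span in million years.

Guadalupian, 13.5 million years

Durations: Pleistocene 2.5683; Guadalupian 13.5; Terreneuvian 17.8; Eocene 22.1; Furongian 11.6 Myr.
Sorted longest-first: Eocene (22.1), Terreneuvian (17.8), Guadalupian (13.5), Furongian (11.6), Pleistocene (2.5683).
The third longest is Guadalupian at 13.5 Myr.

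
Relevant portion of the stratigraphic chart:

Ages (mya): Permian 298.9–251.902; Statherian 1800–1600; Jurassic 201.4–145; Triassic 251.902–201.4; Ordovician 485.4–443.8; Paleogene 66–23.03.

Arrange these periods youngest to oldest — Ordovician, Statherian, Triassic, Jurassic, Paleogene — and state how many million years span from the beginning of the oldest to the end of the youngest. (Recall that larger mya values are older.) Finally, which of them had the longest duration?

From the excerpt: Ordovician 485.4–443.8; Statherian 1800–1600; Triassic 251.902–201.4; Jurassic 201.4–145; Paleogene 66–23.03 (Ma).
Larger Ma is earlier, so the oldest is Statherian and the youngest is Paleogene; youngest to oldest: Paleogene, Jurassic, Triassic, Ordovician, Statherian.
Oldest start 1800 minus youngest end 23.03 gives 1776.97 Myr overall.
Individual lengths (start − end): Paleogene 42.97; Ordovician 41.6; Statherian 200; Jurassic 56.4; Triassic 50.502. The largest is Statherian at 200 Myr.

Paleogene → Jurassic → Triassic → Ordovician → Statherian; total span 1776.97 Myr; longest is Statherian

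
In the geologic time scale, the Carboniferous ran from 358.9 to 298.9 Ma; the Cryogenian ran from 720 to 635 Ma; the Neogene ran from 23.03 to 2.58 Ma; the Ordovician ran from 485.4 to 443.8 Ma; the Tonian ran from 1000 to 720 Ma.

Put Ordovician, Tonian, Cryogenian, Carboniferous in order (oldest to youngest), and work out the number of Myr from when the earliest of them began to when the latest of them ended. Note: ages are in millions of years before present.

Tonian → Cryogenian → Ordovician → Carboniferous; total span 701.1 Myr

Start ages (Ma): Tonian 1000, Cryogenian 720, Ordovician 485.4, Carboniferous 358.9.
Ordered oldest to youngest: Tonian, Cryogenian, Ordovician, Carboniferous.
Span = 1000 − 298.9 = 701.1 Myr.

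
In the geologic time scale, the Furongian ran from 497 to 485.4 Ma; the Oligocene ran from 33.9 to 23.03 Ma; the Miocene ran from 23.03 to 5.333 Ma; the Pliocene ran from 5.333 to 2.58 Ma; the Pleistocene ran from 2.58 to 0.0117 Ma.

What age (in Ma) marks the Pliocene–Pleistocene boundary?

2.58 Ma

The Pliocene ends and the Pleistocene begins at 2.58 Ma.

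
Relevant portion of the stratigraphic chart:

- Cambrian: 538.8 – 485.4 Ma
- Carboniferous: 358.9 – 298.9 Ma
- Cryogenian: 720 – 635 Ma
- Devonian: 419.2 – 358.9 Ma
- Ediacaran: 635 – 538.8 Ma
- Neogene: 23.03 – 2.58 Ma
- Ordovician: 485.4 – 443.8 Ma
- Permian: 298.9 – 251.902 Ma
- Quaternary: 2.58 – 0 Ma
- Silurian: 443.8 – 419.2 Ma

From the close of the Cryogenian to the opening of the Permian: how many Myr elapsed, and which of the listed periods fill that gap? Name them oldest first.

End of Cryogenian = 635 Ma; start of Permian = 298.9 Ma.
Gap = 635 − 298.9 = 336.1 Myr.
Periods wholly inside 635–298.9 Ma: Ediacaran (635–538.8), Cambrian (538.8–485.4), Ordovician (485.4–443.8), Silurian (443.8–419.2), Devonian (419.2–358.9), Carboniferous (358.9–298.9).

336.1 million years; Ediacaran, Cambrian, Ordovician, Silurian, Devonian, Carboniferous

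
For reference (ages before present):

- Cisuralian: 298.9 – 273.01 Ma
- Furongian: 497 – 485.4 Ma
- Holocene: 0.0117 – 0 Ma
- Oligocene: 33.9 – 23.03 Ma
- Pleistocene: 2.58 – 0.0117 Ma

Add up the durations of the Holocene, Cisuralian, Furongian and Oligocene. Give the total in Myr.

48.3717 million years

Each duration: Holocene = 0.0117; Cisuralian = 25.89; Furongian = 11.6; Oligocene = 10.87.
Sum: 0.0117 + 25.89 + 11.6 + 10.87 = 48.3717 Myr.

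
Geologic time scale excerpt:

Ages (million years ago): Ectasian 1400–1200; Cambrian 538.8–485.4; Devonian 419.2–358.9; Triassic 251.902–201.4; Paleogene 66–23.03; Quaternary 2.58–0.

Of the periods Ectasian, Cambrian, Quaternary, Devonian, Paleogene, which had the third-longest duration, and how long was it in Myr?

Cambrian, 53.4 million years

Start − end for each: Ectasian 1400 − 1200 = 200; Cambrian 538.8 − 485.4 = 53.4; Quaternary 2.58 − 0 = 2.58; Devonian 419.2 − 358.9 = 60.3; Paleogene 66 − 23.03 = 42.97.
Ranking these from longest: Ectasian > Devonian > Cambrian > Paleogene > Quaternary.
Position 3 in that ranking is Cambrian, which lasted 53.4 Myr.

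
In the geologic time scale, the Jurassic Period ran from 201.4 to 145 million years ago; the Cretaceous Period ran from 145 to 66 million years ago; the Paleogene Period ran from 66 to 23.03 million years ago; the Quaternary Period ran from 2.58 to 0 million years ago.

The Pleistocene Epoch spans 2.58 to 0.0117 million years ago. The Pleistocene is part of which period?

Quaternary

The Pleistocene (2.58–0.0117 Ma) lies entirely within 2.58–0 Ma, the Quaternary Period.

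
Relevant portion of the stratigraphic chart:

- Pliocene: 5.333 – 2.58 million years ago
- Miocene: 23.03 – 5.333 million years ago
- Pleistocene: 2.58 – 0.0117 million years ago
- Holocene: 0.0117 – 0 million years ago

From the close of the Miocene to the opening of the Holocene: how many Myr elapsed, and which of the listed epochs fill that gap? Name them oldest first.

5.3213 million years; Pliocene, Pleistocene

End of Miocene = 5.333 Ma; start of Holocene = 0.0117 Ma.
Gap = 5.333 − 0.0117 = 5.3213 Myr.
Epochs wholly inside 5.333–0.0117 Ma: Pliocene (5.333–2.58), Pleistocene (2.58–0.0117).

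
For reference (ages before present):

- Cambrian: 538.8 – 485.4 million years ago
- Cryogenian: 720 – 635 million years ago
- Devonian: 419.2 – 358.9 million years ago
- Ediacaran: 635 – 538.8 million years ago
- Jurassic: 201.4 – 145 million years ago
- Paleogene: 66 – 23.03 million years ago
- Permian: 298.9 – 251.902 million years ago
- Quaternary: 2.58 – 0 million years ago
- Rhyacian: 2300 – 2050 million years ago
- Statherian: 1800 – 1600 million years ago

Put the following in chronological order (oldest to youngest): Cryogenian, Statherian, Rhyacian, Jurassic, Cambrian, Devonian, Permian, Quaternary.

Sorting by start age (descending Ma, since larger Ma = older): Rhyacian began 2300, Statherian began 1800, Cryogenian began 720, Cambrian began 538.8, Devonian began 419.2, Permian began 298.9, Jurassic began 201.4, Quaternary began 2.58.

Rhyacian, Statherian, Cryogenian, Cambrian, Devonian, Permian, Jurassic, Quaternary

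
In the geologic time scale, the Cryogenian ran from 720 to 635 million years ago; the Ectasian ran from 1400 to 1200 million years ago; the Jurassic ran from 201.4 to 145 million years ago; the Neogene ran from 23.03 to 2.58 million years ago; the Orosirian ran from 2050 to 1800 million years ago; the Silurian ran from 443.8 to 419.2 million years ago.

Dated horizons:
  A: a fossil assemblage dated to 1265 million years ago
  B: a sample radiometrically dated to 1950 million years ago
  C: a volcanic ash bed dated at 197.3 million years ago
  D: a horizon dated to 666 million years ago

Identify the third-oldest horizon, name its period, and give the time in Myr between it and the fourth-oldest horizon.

Larger Ma means older, so oldest first: B 1950 > A 1265 > D 666 > C 197.3.
Counting 3 along gives D (666 Ma); the excerpt puts that inside the Cryogenian, 720–635 Ma.
Next in line is C (197.3 Ma), and 666 − 197.3 = 468.7 Myr.

D, in the Cryogenian; 468.7 million years to C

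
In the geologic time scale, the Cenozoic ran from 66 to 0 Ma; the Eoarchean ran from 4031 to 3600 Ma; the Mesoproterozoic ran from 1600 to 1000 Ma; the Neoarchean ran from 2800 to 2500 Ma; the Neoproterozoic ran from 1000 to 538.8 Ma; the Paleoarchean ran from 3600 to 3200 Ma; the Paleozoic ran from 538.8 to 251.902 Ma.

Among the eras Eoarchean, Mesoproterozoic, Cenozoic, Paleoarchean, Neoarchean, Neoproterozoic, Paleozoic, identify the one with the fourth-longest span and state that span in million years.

Paleoarchean, 400 million years

Durations: Eoarchean 431; Mesoproterozoic 600; Cenozoic 66; Paleoarchean 400; Neoarchean 300; Neoproterozoic 461.2; Paleozoic 286.898 Myr.
Sorted longest-first: Mesoproterozoic (600), Neoproterozoic (461.2), Eoarchean (431), Paleoarchean (400), Neoarchean (300), Paleozoic (286.898), Cenozoic (66).
The fourth longest is Paleoarchean at 400 Myr.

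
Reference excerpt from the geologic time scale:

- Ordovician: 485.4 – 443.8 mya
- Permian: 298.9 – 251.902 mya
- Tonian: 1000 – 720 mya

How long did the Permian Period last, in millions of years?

298.9 − 251.902 = 46.998 million years.

46.998 million years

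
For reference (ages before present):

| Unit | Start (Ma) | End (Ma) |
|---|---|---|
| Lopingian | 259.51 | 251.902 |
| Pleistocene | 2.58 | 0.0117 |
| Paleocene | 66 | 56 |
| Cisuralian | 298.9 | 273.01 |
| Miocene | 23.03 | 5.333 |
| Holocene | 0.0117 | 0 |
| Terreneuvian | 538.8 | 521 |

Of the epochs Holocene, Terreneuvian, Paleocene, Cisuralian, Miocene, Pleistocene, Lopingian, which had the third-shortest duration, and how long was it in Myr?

Start − end for each: Holocene 0.0117 − 0 = 0.0117; Terreneuvian 538.8 − 521 = 17.8; Paleocene 66 − 56 = 10; Cisuralian 298.9 − 273.01 = 25.89; Miocene 23.03 − 5.333 = 17.697; Pleistocene 2.58 − 0.0117 = 2.5683; Lopingian 259.51 − 251.902 = 7.608.
Ranking these from shortest: Holocene < Pleistocene < Lopingian < Paleocene < Miocene < Terreneuvian < Cisuralian.
Position 3 in that ranking is Lopingian, which lasted 7.608 Myr.

Lopingian, 7.608 million years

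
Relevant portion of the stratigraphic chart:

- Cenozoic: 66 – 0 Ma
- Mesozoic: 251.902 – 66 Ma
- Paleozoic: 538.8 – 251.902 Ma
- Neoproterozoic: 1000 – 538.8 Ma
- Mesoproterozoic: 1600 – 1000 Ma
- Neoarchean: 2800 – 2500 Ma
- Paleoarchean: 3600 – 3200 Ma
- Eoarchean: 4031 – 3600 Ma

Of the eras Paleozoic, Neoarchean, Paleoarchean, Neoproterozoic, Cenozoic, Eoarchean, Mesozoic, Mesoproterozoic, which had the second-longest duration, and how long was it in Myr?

Durations: Paleozoic 286.898; Neoarchean 300; Paleoarchean 400; Neoproterozoic 461.2; Cenozoic 66; Eoarchean 431; Mesozoic 185.902; Mesoproterozoic 600 Myr.
Sorted longest-first: Mesoproterozoic (600), Neoproterozoic (461.2), Eoarchean (431), Paleoarchean (400), Neoarchean (300), Paleozoic (286.898), Mesozoic (185.902), Cenozoic (66).
The second longest is Neoproterozoic at 461.2 Myr.

Neoproterozoic, 461.2 million years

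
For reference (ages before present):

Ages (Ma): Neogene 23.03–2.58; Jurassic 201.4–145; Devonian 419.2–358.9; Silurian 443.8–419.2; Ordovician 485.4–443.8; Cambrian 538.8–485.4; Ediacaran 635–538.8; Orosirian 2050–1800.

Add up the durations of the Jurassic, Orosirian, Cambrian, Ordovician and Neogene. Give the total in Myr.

421.85 million years

Duration is start − end for each: (201.4 − 145) + (2050 − 1800) + (538.8 − 485.4) + (485.4 − 443.8) + (23.03 − 2.58).
That is 56.4 + 250 + 53.4 + 41.6 + 20.45, which totals 421.85 million years.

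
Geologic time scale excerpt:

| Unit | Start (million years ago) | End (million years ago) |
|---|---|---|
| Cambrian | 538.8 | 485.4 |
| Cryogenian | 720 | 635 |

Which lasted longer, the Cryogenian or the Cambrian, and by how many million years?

Cryogenian, by 31.6 million years

Cryogenian: 720 − 635 = 85 Myr.
Cambrian: 538.8 − 485.4 = 53.4 Myr.
Difference: 85 − 53.4 = 31.6 Myr, so the Cryogenian was longer.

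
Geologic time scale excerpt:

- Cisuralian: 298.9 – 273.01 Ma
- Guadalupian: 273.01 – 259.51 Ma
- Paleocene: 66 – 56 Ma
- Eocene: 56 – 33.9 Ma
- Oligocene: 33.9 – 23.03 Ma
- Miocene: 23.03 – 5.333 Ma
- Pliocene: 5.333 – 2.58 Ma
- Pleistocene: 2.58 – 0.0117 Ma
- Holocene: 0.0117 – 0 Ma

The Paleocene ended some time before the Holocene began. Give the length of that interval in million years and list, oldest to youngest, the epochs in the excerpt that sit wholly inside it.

55.9883 million years; Eocene, Oligocene, Miocene, Pliocene, Pleistocene

End of Paleocene = 56 Ma; start of Holocene = 0.0117 Ma.
Gap = 56 − 0.0117 = 55.9883 Myr.
Epochs wholly inside 56–0.0117 Ma: Eocene (56–33.9), Oligocene (33.9–23.03), Miocene (23.03–5.333), Pliocene (5.333–2.58), Pleistocene (2.58–0.0117).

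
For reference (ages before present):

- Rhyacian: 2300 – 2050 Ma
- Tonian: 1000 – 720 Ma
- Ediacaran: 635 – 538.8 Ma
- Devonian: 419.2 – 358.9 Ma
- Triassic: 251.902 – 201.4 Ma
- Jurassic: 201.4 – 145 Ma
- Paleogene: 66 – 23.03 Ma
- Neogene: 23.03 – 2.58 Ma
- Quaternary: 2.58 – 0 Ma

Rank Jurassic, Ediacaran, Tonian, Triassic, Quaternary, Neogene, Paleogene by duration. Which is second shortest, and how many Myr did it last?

Start − end for each: Jurassic 201.4 − 145 = 56.4; Ediacaran 635 − 538.8 = 96.2; Tonian 1000 − 720 = 280; Triassic 251.902 − 201.4 = 50.502; Quaternary 2.58 − 0 = 2.58; Neogene 23.03 − 2.58 = 20.45; Paleogene 66 − 23.03 = 42.97.
Ranking these from shortest: Quaternary < Neogene < Paleogene < Triassic < Jurassic < Ediacaran < Tonian.
Position 2 in that ranking is Neogene, which lasted 20.45 Myr.

Neogene, 20.45 million years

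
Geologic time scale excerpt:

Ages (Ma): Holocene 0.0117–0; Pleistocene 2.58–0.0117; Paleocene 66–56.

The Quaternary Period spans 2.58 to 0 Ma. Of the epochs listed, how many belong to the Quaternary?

2

Epochs inside 2.58–0 Ma: Pleistocene, Holocene — 2 in total.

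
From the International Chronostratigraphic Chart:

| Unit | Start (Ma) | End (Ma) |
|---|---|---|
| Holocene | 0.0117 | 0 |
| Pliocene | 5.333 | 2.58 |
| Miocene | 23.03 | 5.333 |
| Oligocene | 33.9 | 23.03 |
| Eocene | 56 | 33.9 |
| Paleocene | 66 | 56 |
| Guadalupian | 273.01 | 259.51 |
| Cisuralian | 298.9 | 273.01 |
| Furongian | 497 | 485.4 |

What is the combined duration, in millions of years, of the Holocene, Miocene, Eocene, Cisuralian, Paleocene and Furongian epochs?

87.2987 million years

Each duration: Holocene = 0.0117; Miocene = 17.697; Eocene = 22.1; Cisuralian = 25.89; Paleocene = 10; Furongian = 11.6.
Sum: 0.0117 + 17.697 + 22.1 + 25.89 + 10 + 11.6 = 87.2987 Myr.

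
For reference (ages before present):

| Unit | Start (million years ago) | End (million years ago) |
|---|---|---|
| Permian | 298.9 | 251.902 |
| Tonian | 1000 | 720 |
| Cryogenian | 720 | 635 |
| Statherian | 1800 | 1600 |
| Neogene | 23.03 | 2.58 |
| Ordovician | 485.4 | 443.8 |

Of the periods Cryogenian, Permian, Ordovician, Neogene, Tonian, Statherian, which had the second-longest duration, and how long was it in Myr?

Statherian, 200 million years

Durations: Cryogenian 85; Permian 46.998; Ordovician 41.6; Neogene 20.45; Tonian 280; Statherian 200 Myr.
Sorted longest-first: Tonian (280), Statherian (200), Cryogenian (85), Permian (46.998), Ordovician (41.6), Neogene (20.45).
The second longest is Statherian at 200 Myr.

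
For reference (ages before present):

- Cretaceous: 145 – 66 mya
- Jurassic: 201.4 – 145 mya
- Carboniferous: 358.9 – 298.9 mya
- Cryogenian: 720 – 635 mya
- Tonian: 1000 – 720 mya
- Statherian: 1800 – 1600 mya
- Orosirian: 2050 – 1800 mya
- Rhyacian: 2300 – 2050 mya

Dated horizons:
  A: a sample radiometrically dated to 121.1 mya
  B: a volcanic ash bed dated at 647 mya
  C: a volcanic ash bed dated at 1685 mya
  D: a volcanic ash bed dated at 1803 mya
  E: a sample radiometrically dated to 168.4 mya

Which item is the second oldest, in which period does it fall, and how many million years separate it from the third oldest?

C, in the Statherian; 1038 million years to B

Larger Ma means older, so oldest first: D 1803 > C 1685 > B 647 > E 168.4 > A 121.1.
Counting 2 along gives C (1685 Ma); the excerpt puts that inside the Statherian, 1800–1600 Ma.
Next in line is B (647 Ma), and 1685 − 647 = 1038 Myr.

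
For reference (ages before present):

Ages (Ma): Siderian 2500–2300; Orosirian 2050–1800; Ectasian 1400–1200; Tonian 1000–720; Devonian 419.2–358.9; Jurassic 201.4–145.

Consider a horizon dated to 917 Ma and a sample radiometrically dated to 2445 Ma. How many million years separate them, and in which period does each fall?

1528 million years apart; the first in the Tonian, the second in the Siderian

Elapsed time: 2445 − 917 = 1528 Myr.
917 Ma lies within 1000–720 Ma: Tonian.
2445 Ma lies within 2500–2300 Ma: Siderian.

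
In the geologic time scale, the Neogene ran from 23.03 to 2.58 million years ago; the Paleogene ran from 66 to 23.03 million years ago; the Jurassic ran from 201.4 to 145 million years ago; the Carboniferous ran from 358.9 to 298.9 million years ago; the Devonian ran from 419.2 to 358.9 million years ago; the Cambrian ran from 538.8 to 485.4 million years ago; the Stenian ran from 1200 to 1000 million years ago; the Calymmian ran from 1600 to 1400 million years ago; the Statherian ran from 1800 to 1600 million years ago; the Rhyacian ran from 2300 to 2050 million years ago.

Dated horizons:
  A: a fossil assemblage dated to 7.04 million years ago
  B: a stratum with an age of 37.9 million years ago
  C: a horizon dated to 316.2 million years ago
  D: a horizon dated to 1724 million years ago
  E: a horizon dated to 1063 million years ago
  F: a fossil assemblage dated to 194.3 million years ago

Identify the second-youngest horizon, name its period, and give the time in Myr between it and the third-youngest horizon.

Sorted youngest-first by Ma: A (7.04), B (37.9), F (194.3), C (316.2), E (1063), D (1724).
The second youngest is B at 37.9 Ma, which lies in 66–23.03 Ma: the Paleogene.
The third youngest is F at 194.3 Ma; separation = |37.9 − 194.3| = 156.4 Myr.

B, in the Paleogene; 156.4 million years to F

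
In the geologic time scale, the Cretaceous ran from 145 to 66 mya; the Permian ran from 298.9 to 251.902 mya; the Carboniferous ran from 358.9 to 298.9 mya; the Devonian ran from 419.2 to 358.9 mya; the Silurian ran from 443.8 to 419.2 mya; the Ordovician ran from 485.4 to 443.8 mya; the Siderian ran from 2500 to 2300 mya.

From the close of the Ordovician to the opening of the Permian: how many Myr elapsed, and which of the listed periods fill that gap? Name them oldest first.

144.9 million years; Silurian, Devonian, Carboniferous

The Ordovician closes at 443.8 Ma and the Permian opens at 298.9 Ma, so the interval is 443.8 − 298.9 = 144.9 Myr.
A period fits inside if it starts at or after 443.8 Ma and ends at or before 298.9 Ma; oldest first that gives Silurian, Devonian, Carboniferous.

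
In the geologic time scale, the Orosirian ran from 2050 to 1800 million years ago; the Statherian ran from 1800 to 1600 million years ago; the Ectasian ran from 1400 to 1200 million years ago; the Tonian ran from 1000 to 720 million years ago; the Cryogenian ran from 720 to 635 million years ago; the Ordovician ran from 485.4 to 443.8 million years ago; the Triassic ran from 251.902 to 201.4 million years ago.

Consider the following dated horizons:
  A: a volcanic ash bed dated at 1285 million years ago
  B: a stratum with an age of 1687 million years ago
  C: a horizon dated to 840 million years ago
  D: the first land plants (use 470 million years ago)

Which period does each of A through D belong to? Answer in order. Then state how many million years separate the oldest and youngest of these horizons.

A — Ectasian; B — Statherian; C — Tonian; D — Ordovician; span 1217 million years

A: 1285 Ma lies in 1400–1200 Ma, so Ectasian.
B: 1687 Ma lies in 1800–1600 Ma, so Statherian.
C: 840 Ma lies in 1000–720 Ma, so Tonian.
D: 470 Ma lies in 485.4–443.8 Ma, so Ordovician.
Oldest = 1687 Ma, youngest = 470 Ma → span 1217 Myr.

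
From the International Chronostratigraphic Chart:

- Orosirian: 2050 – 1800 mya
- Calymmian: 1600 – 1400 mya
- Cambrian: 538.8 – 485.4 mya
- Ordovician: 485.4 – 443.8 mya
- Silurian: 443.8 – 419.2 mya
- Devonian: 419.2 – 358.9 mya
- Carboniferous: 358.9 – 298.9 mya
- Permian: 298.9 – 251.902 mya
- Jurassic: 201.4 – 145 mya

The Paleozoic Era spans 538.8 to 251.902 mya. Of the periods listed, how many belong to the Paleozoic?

Periods inside 538.8–251.902 Ma: Cambrian, Ordovician, Silurian, Devonian, Carboniferous, Permian — 6 in total.

6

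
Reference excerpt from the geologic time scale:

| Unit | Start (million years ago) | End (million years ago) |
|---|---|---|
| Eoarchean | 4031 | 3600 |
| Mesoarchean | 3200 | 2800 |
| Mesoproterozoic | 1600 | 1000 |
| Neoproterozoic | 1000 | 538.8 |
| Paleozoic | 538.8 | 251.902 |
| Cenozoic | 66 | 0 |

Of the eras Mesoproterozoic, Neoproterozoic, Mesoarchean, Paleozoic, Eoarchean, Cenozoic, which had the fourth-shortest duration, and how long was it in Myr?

Start − end for each: Mesoproterozoic 1600 − 1000 = 600; Neoproterozoic 1000 − 538.8 = 461.2; Mesoarchean 3200 − 2800 = 400; Paleozoic 538.8 − 251.902 = 286.898; Eoarchean 4031 − 3600 = 431; Cenozoic 66 − 0 = 66.
Ranking these from shortest: Cenozoic < Paleozoic < Mesoarchean < Eoarchean < Neoproterozoic < Mesoproterozoic.
Position 4 in that ranking is Eoarchean, which lasted 431 Myr.

Eoarchean, 431 million years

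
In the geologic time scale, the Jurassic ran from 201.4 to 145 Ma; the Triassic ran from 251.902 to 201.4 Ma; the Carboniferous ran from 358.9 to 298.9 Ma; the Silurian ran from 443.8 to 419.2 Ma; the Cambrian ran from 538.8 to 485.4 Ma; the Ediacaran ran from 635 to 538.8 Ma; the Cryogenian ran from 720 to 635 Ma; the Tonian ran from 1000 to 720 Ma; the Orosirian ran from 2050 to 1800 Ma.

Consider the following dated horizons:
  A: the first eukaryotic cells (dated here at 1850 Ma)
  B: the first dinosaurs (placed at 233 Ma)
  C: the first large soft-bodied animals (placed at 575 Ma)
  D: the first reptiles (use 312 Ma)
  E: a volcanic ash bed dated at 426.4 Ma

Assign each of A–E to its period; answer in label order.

A — Orosirian; B — Triassic; C — Ediacaran; D — Carboniferous; E — Silurian

A: 1850 Ma lies in 2050–1800 Ma, so Orosirian.
B: 233 Ma lies in 251.902–201.4 Ma, so Triassic.
C: 575 Ma lies in 635–538.8 Ma, so Ediacaran.
D: 312 Ma lies in 358.9–298.9 Ma, so Carboniferous.
E: 426.4 Ma lies in 443.8–419.2 Ma, so Silurian.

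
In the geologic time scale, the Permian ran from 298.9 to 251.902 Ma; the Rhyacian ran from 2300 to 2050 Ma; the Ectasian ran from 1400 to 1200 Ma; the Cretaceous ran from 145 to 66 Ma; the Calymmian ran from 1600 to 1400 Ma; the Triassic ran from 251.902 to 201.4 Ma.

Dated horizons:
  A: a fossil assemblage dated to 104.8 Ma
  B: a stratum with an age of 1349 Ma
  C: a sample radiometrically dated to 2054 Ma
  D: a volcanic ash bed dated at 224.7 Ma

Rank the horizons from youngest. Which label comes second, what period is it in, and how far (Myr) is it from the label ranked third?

Smaller Ma means younger, so youngest first: A 104.8 < D 224.7 < B 1349 < C 2054.
Counting 2 along gives D (224.7 Ma); the excerpt puts that inside the Triassic, 251.902–201.4 Ma.
Next in line is B (1349 Ma), and 1349 − 224.7 = 1124.3 Myr.

D, in the Triassic; 1124.3 million years to B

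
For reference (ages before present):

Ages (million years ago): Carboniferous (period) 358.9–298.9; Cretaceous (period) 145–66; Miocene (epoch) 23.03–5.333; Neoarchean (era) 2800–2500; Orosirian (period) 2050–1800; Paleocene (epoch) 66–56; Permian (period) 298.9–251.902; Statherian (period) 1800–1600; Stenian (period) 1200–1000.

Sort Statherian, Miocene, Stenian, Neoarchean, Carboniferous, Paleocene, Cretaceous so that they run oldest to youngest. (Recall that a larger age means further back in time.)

The oldest of these is Neoarchean (starts 2800 Ma) and the youngest is Miocene (ends 5.333 Ma).
In between, by decreasing start age: Statherian (1800), Stenian (1200), Carboniferous (358.9), Cretaceous (145), Paleocene (66).

Neoarchean, Statherian, Stenian, Carboniferous, Cretaceous, Paleocene, Miocene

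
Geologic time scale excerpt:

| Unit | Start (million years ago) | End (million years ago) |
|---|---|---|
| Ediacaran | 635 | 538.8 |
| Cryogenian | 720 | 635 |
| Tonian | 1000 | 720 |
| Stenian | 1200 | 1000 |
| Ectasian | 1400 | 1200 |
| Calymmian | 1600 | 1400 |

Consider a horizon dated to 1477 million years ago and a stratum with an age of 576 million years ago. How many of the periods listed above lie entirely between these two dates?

4

1477 Ma sits inside the Calymmian (1600–1400) and 576 Ma inside the Ediacaran (635–538.8); neither of those is wholly between the two dates.
The listed periods lying completely between them are Ectasian, Stenian, Tonian, Cryogenian — 4 in all.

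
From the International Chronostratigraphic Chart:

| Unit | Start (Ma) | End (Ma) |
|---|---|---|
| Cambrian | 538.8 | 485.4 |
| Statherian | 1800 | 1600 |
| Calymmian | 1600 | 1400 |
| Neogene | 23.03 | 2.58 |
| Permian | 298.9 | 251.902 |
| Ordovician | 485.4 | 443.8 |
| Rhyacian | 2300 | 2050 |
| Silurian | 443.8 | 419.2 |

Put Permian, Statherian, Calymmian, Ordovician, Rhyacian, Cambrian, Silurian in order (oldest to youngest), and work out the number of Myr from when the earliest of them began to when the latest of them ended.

From the excerpt: Permian 298.9–251.902; Statherian 1800–1600; Calymmian 1600–1400; Ordovician 485.4–443.8; Rhyacian 2300–2050; Cambrian 538.8–485.4; Silurian 443.8–419.2 (Ma).
Larger Ma is earlier, so the oldest is Rhyacian and the youngest is Permian; oldest to youngest: Rhyacian, Statherian, Calymmian, Cambrian, Ordovician, Silurian, Permian.
Oldest start 2300 minus youngest end 251.902 gives 2048.098 Myr overall.

Rhyacian → Statherian → Calymmian → Cambrian → Ordovician → Silurian → Permian; total span 2048.098 Myr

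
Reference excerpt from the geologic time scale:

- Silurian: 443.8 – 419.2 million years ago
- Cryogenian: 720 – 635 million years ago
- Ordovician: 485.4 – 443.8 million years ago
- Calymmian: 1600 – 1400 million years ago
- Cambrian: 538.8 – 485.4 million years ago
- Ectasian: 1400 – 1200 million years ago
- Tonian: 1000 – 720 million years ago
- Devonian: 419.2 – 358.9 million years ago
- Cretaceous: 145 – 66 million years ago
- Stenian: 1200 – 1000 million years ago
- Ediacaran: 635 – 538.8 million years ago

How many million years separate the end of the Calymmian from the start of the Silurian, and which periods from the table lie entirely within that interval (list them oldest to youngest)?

956.2 million years; Ectasian, Stenian, Tonian, Cryogenian, Ediacaran, Cambrian, Ordovician

End of Calymmian = 1400 Ma; start of Silurian = 443.8 Ma.
Gap = 1400 − 443.8 = 956.2 Myr.
Periods wholly inside 1400–443.8 Ma: Ectasian (1400–1200), Stenian (1200–1000), Tonian (1000–720), Cryogenian (720–635), Ediacaran (635–538.8), Cambrian (538.8–485.4), Ordovician (485.4–443.8).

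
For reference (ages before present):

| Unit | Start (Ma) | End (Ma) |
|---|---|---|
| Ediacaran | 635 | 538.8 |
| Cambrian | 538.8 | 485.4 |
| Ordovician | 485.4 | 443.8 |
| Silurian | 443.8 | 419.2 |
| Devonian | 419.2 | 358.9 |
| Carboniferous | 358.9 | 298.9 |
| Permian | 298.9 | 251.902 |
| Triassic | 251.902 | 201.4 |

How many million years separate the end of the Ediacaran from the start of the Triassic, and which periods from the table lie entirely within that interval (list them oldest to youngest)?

286.898 million years; Cambrian, Ordovician, Silurian, Devonian, Carboniferous, Permian

End of Ediacaran = 538.8 Ma; start of Triassic = 251.902 Ma.
Gap = 538.8 − 251.902 = 286.898 Myr.
Periods wholly inside 538.8–251.902 Ma: Cambrian (538.8–485.4), Ordovician (485.4–443.8), Silurian (443.8–419.2), Devonian (419.2–358.9), Carboniferous (358.9–298.9), Permian (298.9–251.902).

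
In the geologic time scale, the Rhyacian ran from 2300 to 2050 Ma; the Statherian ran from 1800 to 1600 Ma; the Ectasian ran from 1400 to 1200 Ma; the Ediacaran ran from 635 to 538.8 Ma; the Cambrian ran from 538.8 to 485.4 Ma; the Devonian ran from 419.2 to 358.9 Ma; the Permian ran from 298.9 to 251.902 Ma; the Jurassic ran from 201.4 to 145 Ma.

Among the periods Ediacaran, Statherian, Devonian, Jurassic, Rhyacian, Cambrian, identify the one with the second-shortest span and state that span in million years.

Start − end for each: Ediacaran 635 − 538.8 = 96.2; Statherian 1800 − 1600 = 200; Devonian 419.2 − 358.9 = 60.3; Jurassic 201.4 − 145 = 56.4; Rhyacian 2300 − 2050 = 250; Cambrian 538.8 − 485.4 = 53.4.
Ranking these from shortest: Cambrian < Jurassic < Devonian < Ediacaran < Statherian < Rhyacian.
Position 2 in that ranking is Jurassic, which lasted 56.4 Myr.

Jurassic, 56.4 million years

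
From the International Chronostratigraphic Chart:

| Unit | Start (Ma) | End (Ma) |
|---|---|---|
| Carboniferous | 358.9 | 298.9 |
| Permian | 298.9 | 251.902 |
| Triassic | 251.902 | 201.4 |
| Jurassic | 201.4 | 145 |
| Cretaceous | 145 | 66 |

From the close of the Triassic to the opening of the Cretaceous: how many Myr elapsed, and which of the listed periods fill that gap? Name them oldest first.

The Triassic closes at 201.4 Ma and the Cretaceous opens at 145 Ma, so the interval is 201.4 − 145 = 56.4 Myr.
A period fits inside if it starts at or after 201.4 Ma and ends at or before 145 Ma; oldest first that gives Jurassic.

56.4 million years; Jurassic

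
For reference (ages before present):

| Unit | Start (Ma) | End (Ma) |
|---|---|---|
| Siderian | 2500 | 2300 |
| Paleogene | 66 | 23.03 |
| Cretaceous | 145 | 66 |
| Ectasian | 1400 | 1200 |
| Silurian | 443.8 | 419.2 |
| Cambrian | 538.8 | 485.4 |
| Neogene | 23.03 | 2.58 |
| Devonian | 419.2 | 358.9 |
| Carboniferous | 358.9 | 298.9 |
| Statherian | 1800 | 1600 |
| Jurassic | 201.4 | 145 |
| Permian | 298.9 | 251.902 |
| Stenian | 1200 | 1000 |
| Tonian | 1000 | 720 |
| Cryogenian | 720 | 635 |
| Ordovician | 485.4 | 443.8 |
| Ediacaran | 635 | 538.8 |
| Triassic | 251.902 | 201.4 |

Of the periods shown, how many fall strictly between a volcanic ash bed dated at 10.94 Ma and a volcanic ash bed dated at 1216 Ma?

The older date is 1216 Ma and the younger is 10.94 Ma.
Periods with start < 1216 and end > 10.94 Ma: Stenian (1200–1000), Tonian (1000–720), Cryogenian (720–635), Ediacaran (635–538.8), Cambrian (538.8–485.4), Ordovician (485.4–443.8), Silurian (443.8–419.2), Devonian (419.2–358.9), Carboniferous (358.9–298.9), Permian (298.9–251.902), Triassic (251.902–201.4), Jurassic (201.4–145), Cretaceous (145–66), Paleogene (66–23.03).
That is 14 complete periods.

14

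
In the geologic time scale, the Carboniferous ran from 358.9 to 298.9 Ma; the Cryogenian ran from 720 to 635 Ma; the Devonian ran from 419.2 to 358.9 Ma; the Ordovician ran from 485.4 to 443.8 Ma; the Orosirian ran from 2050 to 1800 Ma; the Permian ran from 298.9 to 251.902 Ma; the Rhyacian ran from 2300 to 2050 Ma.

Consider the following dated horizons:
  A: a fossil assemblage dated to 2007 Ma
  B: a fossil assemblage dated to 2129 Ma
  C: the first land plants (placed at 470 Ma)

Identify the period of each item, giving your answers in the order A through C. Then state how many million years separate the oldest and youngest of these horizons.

A — Orosirian; B — Rhyacian; C — Ordovician; span 1659 million years

Match each age against the start–end ranges in the excerpt: A = 2007 Ma → Orosirian (2050–1800); B = 2129 Ma → Rhyacian (2300–2050); C = 470 Ma → Ordovician (485.4–443.8).
The largest age is 2129 Ma and the smallest is 470 Ma; their difference is 1659 Myr.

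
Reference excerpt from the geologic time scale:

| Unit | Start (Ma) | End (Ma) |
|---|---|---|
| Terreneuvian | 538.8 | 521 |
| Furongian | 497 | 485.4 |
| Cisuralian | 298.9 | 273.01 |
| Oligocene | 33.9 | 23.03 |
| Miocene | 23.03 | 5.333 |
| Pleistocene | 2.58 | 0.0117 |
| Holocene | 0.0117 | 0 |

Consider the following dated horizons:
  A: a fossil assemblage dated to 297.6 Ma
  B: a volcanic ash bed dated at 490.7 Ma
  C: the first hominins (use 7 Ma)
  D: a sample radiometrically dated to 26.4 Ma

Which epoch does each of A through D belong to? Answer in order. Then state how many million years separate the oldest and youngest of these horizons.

A — Cisuralian; B — Furongian; C — Miocene; D — Oligocene; span 483.7 million years

A: 297.6 Ma lies in 298.9–273.01 Ma, so Cisuralian.
B: 490.7 Ma lies in 497–485.4 Ma, so Furongian.
C: 7 Ma lies in 23.03–5.333 Ma, so Miocene.
D: 26.4 Ma lies in 33.9–23.03 Ma, so Oligocene.
Oldest = 490.7 Ma, youngest = 7 Ma → span 483.7 Myr.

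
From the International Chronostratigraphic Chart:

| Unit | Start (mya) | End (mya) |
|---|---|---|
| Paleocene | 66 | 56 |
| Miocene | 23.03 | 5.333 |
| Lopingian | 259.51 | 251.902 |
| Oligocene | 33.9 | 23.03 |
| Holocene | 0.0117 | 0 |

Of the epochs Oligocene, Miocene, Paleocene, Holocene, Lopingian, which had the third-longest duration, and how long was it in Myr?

Start − end for each: Oligocene 33.9 − 23.03 = 10.87; Miocene 23.03 − 5.333 = 17.697; Paleocene 66 − 56 = 10; Holocene 0.0117 − 0 = 0.0117; Lopingian 259.51 − 251.902 = 7.608.
Ranking these from longest: Miocene > Oligocene > Paleocene > Lopingian > Holocene.
Position 3 in that ranking is Paleocene, which lasted 10 Myr.

Paleocene, 10 million years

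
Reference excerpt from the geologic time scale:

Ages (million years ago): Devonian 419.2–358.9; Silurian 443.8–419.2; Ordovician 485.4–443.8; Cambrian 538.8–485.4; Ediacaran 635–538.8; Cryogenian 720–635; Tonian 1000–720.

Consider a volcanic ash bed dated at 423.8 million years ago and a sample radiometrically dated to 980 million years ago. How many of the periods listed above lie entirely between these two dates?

980 Ma sits inside the Tonian (1000–720) and 423.8 Ma inside the Silurian (443.8–419.2); neither of those is wholly between the two dates.
The listed periods lying completely between them are Cryogenian, Ediacaran, Cambrian, Ordovician — 4 in all.

4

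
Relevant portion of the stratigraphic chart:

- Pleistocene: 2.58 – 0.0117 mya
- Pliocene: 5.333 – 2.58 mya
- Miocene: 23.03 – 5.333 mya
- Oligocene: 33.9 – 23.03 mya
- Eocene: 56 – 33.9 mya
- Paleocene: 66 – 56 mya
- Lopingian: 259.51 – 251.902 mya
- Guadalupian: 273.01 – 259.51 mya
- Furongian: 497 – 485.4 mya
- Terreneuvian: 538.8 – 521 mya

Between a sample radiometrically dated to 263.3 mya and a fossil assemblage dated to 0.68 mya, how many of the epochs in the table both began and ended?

6

263.3 Ma sits inside the Guadalupian (273.01–259.51) and 0.68 Ma inside the Pleistocene (2.58–0.0117); neither of those is wholly between the two dates.
The listed epochs lying completely between them are Lopingian, Paleocene, Eocene, Oligocene, Miocene, Pliocene — 6 in all.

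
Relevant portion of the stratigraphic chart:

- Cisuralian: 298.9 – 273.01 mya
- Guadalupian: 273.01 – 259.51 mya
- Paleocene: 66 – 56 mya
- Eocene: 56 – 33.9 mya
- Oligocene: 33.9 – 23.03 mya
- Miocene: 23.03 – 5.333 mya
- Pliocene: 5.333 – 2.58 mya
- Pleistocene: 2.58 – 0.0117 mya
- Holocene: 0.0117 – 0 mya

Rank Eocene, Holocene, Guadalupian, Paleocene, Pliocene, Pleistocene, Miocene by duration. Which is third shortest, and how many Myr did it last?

Pliocene, 2.753 million years

Durations: Eocene 22.1; Holocene 0.0117; Guadalupian 13.5; Paleocene 10; Pliocene 2.753; Pleistocene 2.5683; Miocene 17.697 Myr.
Sorted shortest-first: Holocene (0.0117), Pleistocene (2.5683), Pliocene (2.753), Paleocene (10), Guadalupian (13.5), Miocene (17.697), Eocene (22.1).
The third shortest is Pliocene at 2.753 Myr.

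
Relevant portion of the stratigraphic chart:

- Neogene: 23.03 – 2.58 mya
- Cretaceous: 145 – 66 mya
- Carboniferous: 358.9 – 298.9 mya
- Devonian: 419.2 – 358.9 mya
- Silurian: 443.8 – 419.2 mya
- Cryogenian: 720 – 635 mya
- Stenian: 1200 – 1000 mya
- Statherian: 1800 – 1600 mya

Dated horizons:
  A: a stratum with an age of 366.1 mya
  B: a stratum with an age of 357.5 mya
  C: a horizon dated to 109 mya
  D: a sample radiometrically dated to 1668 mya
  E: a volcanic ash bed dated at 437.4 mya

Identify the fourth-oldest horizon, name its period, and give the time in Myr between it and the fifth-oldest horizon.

B, in the Carboniferous; 248.5 million years to C

Larger Ma means older, so oldest first: D 1668 > E 437.4 > A 366.1 > B 357.5 > C 109.
Counting 4 along gives B (357.5 Ma); the excerpt puts that inside the Carboniferous, 358.9–298.9 Ma.
Next in line is C (109 Ma), and 357.5 − 109 = 248.5 Myr.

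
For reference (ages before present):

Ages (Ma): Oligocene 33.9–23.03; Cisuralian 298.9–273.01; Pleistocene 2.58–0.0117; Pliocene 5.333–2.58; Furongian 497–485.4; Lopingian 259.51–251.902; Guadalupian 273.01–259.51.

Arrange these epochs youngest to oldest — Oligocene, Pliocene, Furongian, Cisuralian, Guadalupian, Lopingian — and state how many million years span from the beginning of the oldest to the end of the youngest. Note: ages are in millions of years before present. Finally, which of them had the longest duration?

Pliocene → Oligocene → Lopingian → Guadalupian → Cisuralian → Furongian; total span 494.42 Myr; longest is Cisuralian

Start ages (Ma): Furongian 497, Cisuralian 298.9, Guadalupian 273.01, Lopingian 259.51, Oligocene 33.9, Pliocene 5.333.
Ordered youngest to oldest: Pliocene, Oligocene, Lopingian, Guadalupian, Cisuralian, Furongian.
Span = 497 − 2.58 = 494.42 Myr.
Durations: Lopingian 7.608, Guadalupian 13.5, Furongian 11.6, Oligocene 10.87, Pliocene 2.753, Cisuralian 25.89 → longest is Cisuralian (25.89 Myr).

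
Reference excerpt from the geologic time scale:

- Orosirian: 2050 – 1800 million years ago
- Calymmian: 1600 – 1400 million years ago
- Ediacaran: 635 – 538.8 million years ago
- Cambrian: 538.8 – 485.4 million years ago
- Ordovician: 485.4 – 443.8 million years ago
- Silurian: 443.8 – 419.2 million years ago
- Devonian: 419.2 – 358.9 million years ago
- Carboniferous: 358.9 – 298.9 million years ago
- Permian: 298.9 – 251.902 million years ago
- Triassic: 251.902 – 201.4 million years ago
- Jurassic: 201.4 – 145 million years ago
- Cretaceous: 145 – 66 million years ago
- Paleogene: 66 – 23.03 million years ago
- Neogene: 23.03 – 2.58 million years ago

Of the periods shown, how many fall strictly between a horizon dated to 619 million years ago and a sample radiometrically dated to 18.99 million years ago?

619 Ma sits inside the Ediacaran (635–538.8) and 18.99 Ma inside the Neogene (23.03–2.58); neither of those is wholly between the two dates.
The listed periods lying completely between them are Cambrian, Ordovician, Silurian, Devonian, Carboniferous, Permian, Triassic, Jurassic, Cretaceous, Paleogene — 10 in all.

10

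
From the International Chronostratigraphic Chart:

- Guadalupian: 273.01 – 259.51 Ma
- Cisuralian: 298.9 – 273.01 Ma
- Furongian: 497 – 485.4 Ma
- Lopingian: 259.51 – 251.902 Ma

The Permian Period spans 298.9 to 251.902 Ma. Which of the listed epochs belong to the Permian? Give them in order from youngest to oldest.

Epochs with both bounds inside 298.9–251.902 Ma: Lopingian (259.51–251.902), Guadalupian (273.01–259.51), Cisuralian (298.9–273.01).

Lopingian, Guadalupian, Cisuralian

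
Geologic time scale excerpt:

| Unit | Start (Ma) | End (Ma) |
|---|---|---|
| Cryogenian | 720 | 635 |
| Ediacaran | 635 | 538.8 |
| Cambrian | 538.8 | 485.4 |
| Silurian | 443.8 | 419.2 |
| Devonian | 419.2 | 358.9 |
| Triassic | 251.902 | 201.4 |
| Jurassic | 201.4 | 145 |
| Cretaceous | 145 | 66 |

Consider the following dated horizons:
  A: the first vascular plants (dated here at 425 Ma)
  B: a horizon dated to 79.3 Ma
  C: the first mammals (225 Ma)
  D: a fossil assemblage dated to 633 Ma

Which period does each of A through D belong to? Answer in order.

A — Silurian; B — Cretaceous; C — Triassic; D — Ediacaran

A: 425 Ma lies in 443.8–419.2 Ma, so Silurian.
B: 79.3 Ma lies in 145–66 Ma, so Cretaceous.
C: 225 Ma lies in 251.902–201.4 Ma, so Triassic.
D: 633 Ma lies in 635–538.8 Ma, so Ediacaran.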